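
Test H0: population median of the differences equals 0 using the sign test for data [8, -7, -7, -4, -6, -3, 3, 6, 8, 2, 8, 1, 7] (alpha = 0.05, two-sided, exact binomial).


Step 1: Discard zero differences. Original n = 13; n_eff = number of nonzero differences = 13.
Nonzero differences (with sign): +8, -7, -7, -4, -6, -3, +3, +6, +8, +2, +8, +1, +7
Step 2: Count signs: positive = 8, negative = 5.
Step 3: Under H0: P(positive) = 0.5, so the number of positives S ~ Bin(13, 0.5).
Step 4: Two-sided exact p-value = sum of Bin(13,0.5) probabilities at or below the observed probability = 0.581055.
Step 5: alpha = 0.05. fail to reject H0.

n_eff = 13, pos = 8, neg = 5, p = 0.581055, fail to reject H0.


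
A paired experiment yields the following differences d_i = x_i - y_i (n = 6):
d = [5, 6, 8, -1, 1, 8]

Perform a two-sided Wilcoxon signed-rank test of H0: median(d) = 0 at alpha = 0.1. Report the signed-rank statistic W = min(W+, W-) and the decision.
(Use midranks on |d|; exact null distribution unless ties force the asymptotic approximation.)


Step 1: Drop any zero differences (none here) and take |d_i|.
|d| = [5, 6, 8, 1, 1, 8]
Step 2: Midrank |d_i| (ties get averaged ranks).
ranks: |5|->3, |6|->4, |8|->5.5, |1|->1.5, |1|->1.5, |8|->5.5
Step 3: Attach original signs; sum ranks with positive sign and with negative sign.
W+ = 3 + 4 + 5.5 + 1.5 + 5.5 = 19.5
W- = 1.5 = 1.5
(Check: W+ + W- = 21 should equal n(n+1)/2 = 21.)
Step 4: Test statistic W = min(W+, W-) = 1.5.
Step 5: Ties in |d|, so use the tie-corrected normal approximation.
        E[W] = n(n+1)/4 = 6*7/4 = 10.5.
        Tie groups: |d|=1 (t=2), |d|=8 (t=2); sum(t^3 - t) = 12.
        Var[W] = n(n+1)(2n+1)/24 - sum(t^3-t)/48 = 546/24 - 12/48 = 22.5.
        z = (W - E[W]) / sqrt(Var[W]) = (1.5 - 10.5) / 4.7434 = -1.8974.
        Two-sided p = 2*Phi(z) = 0.057780.
Step 6: alpha = 0.1. reject H0.

W+ = 19.5, W- = 1.5, W = min = 1.5, p = 0.057780, reject H0.


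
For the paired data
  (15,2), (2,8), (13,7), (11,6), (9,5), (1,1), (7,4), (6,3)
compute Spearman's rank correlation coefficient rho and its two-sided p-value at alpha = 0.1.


Step 1: Rank x and y separately (midranks; no ties here).
rank(x): 15->8, 2->2, 13->7, 11->6, 9->5, 1->1, 7->4, 6->3
rank(y): 2->2, 8->8, 7->7, 6->6, 5->5, 1->1, 4->4, 3->3
Step 2: d_i = R_x(i) - R_y(i); compute d_i^2.
  (8-2)^2=36, (2-8)^2=36, (7-7)^2=0, (6-6)^2=0, (5-5)^2=0, (1-1)^2=0, (4-4)^2=0, (3-3)^2=0
sum(d^2) = 72.
Step 3: rho = 1 - 6*72 / (8*(8^2 - 1)) = 1 - 432/504 = 0.142857.
Step 4: Under H0, t = rho * sqrt((n-2)/(1-rho^2)) = 0.3536 ~ t(6).
Step 5: Two-sided p-value from the t-distribution with 6 df = 0.735765.
Step 6: alpha = 0.1. fail to reject H0.

rho = 0.1429, p = 0.735765, fail to reject H0 at alpha = 0.1.


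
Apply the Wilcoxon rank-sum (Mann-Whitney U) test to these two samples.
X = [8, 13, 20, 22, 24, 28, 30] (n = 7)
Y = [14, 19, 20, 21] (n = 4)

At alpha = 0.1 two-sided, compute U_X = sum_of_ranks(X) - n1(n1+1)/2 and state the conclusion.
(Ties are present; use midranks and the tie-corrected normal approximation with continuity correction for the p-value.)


Step 1: Combine and sort all 11 observations; assign midranks.
sorted (value, group): (8,X), (13,X), (14,Y), (19,Y), (20,X), (20,Y), (21,Y), (22,X), (24,X), (28,X), (30,X)
ranks: 8->1, 13->2, 14->3, 19->4, 20->5.5, 20->5.5, 21->7, 22->8, 24->9, 28->10, 30->11
Step 2: Rank sum for X: R1 = 1 + 2 + 5.5 + 8 + 9 + 10 + 11 = 46.5.
Step 3: U_X = R1 - n1(n1+1)/2 = 46.5 - 7*8/2 = 46.5 - 28 = 18.5.
       U_Y = n1*n2 - U_X = 28 - 18.5 = 9.5.
Step 4: Ties are present, so use the tie-corrected normal approximation (with continuity correction) for the p-value.
Step 5: p-value = 0.448659; compare to alpha = 0.1. fail to reject H0.

U_X = 18.5, p = 0.448659, fail to reject H0 at alpha = 0.1.


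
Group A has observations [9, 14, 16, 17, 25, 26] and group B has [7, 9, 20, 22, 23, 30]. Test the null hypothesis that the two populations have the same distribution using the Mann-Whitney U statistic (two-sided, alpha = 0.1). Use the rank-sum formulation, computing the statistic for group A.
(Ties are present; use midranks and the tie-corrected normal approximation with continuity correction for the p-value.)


Step 1: Combine and sort all 12 observations; assign midranks.
sorted (value, group): (7,Y), (9,X), (9,Y), (14,X), (16,X), (17,X), (20,Y), (22,Y), (23,Y), (25,X), (26,X), (30,Y)
ranks: 7->1, 9->2.5, 9->2.5, 14->4, 16->5, 17->6, 20->7, 22->8, 23->9, 25->10, 26->11, 30->12
Step 2: Rank sum for X: R1 = 2.5 + 4 + 5 + 6 + 10 + 11 = 38.5.
Step 3: U_X = R1 - n1(n1+1)/2 = 38.5 - 6*7/2 = 38.5 - 21 = 17.5.
       U_Y = n1*n2 - U_X = 36 - 17.5 = 18.5.
Step 4: Ties are present, so use the tie-corrected normal approximation (with continuity correction) for the p-value.
Step 5: p-value = 1.000000; compare to alpha = 0.1. fail to reject H0.

U_X = 17.5, p = 1.000000, fail to reject H0 at alpha = 0.1.


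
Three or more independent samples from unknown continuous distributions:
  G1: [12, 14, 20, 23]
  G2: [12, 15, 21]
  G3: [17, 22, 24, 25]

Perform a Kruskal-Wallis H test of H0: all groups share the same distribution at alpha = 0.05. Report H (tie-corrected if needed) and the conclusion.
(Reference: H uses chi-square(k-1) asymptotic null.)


Step 1: Combine all N = 11 observations and assign midranks.
sorted (value, group, rank): (12,G1,1.5), (12,G2,1.5), (14,G1,3), (15,G2,4), (17,G3,5), (20,G1,6), (21,G2,7), (22,G3,8), (23,G1,9), (24,G3,10), (25,G3,11)
Step 2: Sum ranks within each group.
R_1 = 19.5 (n_1 = 4)
R_2 = 12.5 (n_2 = 3)
R_3 = 34 (n_3 = 4)
Step 3: H = 12/(N(N+1)) * sum(R_i^2/n_i) - 3(N+1)
     = 12/(11*12) * (19.5^2/4 + 12.5^2/3 + 34^2/4) - 3*12
     = 0.090909 * 436.146 - 36
     = 3.649621.
Step 4: Ties present; correction factor C = 1 - 6/(11^3 - 11) = 0.995455. Corrected H = 3.649621 / 0.995455 = 3.666286.
Step 5: Under H0, H ~ chi^2(2); p-value = 0.159910.
Step 6: alpha = 0.05. fail to reject H0.

H = 3.6663, df = 2, p = 0.159910, fail to reject H0.


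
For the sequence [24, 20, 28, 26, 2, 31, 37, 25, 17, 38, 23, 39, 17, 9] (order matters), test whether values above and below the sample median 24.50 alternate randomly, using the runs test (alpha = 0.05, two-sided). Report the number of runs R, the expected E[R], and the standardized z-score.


Step 1: Compute median = 24.50; label A = above, B = below.
Labels in order: BBAABAAABABABB  (n_A = 7, n_B = 7)
Step 2: Count runs R = 9.
Step 3: Under H0 (random ordering), E[R] = 2*n_A*n_B/(n_A+n_B) + 1 = 2*7*7/14 + 1 = 8.0000.
        Var[R] = 2*n_A*n_B*(2*n_A*n_B - n_A - n_B) / ((n_A+n_B)^2 * (n_A+n_B-1)) = 8232/2548 = 3.2308.
        SD[R] = 1.7974.
Step 4: Continuity-corrected z = (R - 0.5 - E[R]) / SD[R] = (9 - 0.5 - 8.0000) / 1.7974 = 0.2782.
Step 5: Two-sided p-value via normal approximation = 2*(1 - Phi(|z|)) = 0.780879.
Step 6: alpha = 0.05. fail to reject H0.

R = 9, z = 0.2782, p = 0.780879, fail to reject H0.


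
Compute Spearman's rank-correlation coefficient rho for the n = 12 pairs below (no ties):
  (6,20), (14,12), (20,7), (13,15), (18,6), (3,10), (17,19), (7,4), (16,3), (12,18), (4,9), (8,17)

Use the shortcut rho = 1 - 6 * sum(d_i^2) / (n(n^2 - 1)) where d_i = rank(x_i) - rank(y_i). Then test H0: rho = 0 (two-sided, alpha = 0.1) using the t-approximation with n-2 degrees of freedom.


Step 1: Rank x and y separately (midranks; no ties here).
rank(x): 6->3, 14->8, 20->12, 13->7, 18->11, 3->1, 17->10, 7->4, 16->9, 12->6, 4->2, 8->5
rank(y): 20->12, 12->7, 7->4, 15->8, 6->3, 10->6, 19->11, 4->2, 3->1, 18->10, 9->5, 17->9
Step 2: d_i = R_x(i) - R_y(i); compute d_i^2.
  (3-12)^2=81, (8-7)^2=1, (12-4)^2=64, (7-8)^2=1, (11-3)^2=64, (1-6)^2=25, (10-11)^2=1, (4-2)^2=4, (9-1)^2=64, (6-10)^2=16, (2-5)^2=9, (5-9)^2=16
sum(d^2) = 346.
Step 3: rho = 1 - 6*346 / (12*(12^2 - 1)) = 1 - 2076/1716 = -0.209790.
Step 4: Under H0, t = rho * sqrt((n-2)/(1-rho^2)) = -0.6785 ~ t(10).
Step 5: Two-sided p-value from the t-distribution with 10 df = 0.512841.
Step 6: alpha = 0.1. fail to reject H0.

rho = -0.2098, p = 0.512841, fail to reject H0 at alpha = 0.1.


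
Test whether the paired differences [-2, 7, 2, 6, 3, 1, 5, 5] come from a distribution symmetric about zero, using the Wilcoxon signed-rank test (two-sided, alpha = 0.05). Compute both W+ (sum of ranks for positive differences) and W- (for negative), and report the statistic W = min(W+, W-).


Step 1: Drop any zero differences (none here) and take |d_i|.
|d| = [2, 7, 2, 6, 3, 1, 5, 5]
Step 2: Midrank |d_i| (ties get averaged ranks).
ranks: |2|->2.5, |7|->8, |2|->2.5, |6|->7, |3|->4, |1|->1, |5|->5.5, |5|->5.5
Step 3: Attach original signs; sum ranks with positive sign and with negative sign.
W+ = 8 + 2.5 + 7 + 4 + 1 + 5.5 + 5.5 = 33.5
W- = 2.5 = 2.5
(Check: W+ + W- = 36 should equal n(n+1)/2 = 36.)
Step 4: Test statistic W = min(W+, W-) = 2.5.
Step 5: Ties in |d|, so use the tie-corrected normal approximation.
        E[W] = n(n+1)/4 = 8*9/4 = 18.
        Tie groups: |d|=2 (t=2), |d|=5 (t=2); sum(t^3 - t) = 12.
        Var[W] = n(n+1)(2n+1)/24 - sum(t^3-t)/48 = 1224/24 - 12/48 = 50.75.
        z = (W - E[W]) / sqrt(Var[W]) = (2.5 - 18) / 7.1239 = -2.1758.
        Two-sided p = 2*Phi(z) = 0.029572.
Step 6: alpha = 0.05. reject H0.

W+ = 33.5, W- = 2.5, W = min = 2.5, p = 0.029572, reject H0.


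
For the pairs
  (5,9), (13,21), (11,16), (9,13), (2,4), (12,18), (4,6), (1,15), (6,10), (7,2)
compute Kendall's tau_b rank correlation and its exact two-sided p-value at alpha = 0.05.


Step 1: Enumerate the 45 unordered pairs (i,j) with i<j and classify each by sign(x_j-x_i) * sign(y_j-y_i).
  (1,2):dx=+8,dy=+12->C; (1,3):dx=+6,dy=+7->C; (1,4):dx=+4,dy=+4->C; (1,5):dx=-3,dy=-5->C
  (1,6):dx=+7,dy=+9->C; (1,7):dx=-1,dy=-3->C; (1,8):dx=-4,dy=+6->D; (1,9):dx=+1,dy=+1->C
  (1,10):dx=+2,dy=-7->D; (2,3):dx=-2,dy=-5->C; (2,4):dx=-4,dy=-8->C; (2,5):dx=-11,dy=-17->C
  (2,6):dx=-1,dy=-3->C; (2,7):dx=-9,dy=-15->C; (2,8):dx=-12,dy=-6->C; (2,9):dx=-7,dy=-11->C
  (2,10):dx=-6,dy=-19->C; (3,4):dx=-2,dy=-3->C; (3,5):dx=-9,dy=-12->C; (3,6):dx=+1,dy=+2->C
  (3,7):dx=-7,dy=-10->C; (3,8):dx=-10,dy=-1->C; (3,9):dx=-5,dy=-6->C; (3,10):dx=-4,dy=-14->C
  (4,5):dx=-7,dy=-9->C; (4,6):dx=+3,dy=+5->C; (4,7):dx=-5,dy=-7->C; (4,8):dx=-8,dy=+2->D
  (4,9):dx=-3,dy=-3->C; (4,10):dx=-2,dy=-11->C; (5,6):dx=+10,dy=+14->C; (5,7):dx=+2,dy=+2->C
  (5,8):dx=-1,dy=+11->D; (5,9):dx=+4,dy=+6->C; (5,10):dx=+5,dy=-2->D; (6,7):dx=-8,dy=-12->C
  (6,8):dx=-11,dy=-3->C; (6,9):dx=-6,dy=-8->C; (6,10):dx=-5,dy=-16->C; (7,8):dx=-3,dy=+9->D
  (7,9):dx=+2,dy=+4->C; (7,10):dx=+3,dy=-4->D; (8,9):dx=+5,dy=-5->D; (8,10):dx=+6,dy=-13->D
  (9,10):dx=+1,dy=-8->D
Step 2: C = 35, D = 10, total pairs = 45.
Step 3: tau = (C - D)/(n(n-1)/2) = (35 - 10)/45 = 0.555556.
Step 4: Exact two-sided p-value (enumerate n! = 3628800 permutations of y under H0): p = 0.028609.
Step 5: alpha = 0.05. reject H0.

tau_b = 0.5556 (C=35, D=10), p = 0.028609, reject H0.


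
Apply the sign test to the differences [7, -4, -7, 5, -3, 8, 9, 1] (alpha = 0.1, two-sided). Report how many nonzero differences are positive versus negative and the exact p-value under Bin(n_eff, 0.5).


Step 1: Discard zero differences. Original n = 8; n_eff = number of nonzero differences = 8.
Nonzero differences (with sign): +7, -4, -7, +5, -3, +8, +9, +1
Step 2: Count signs: positive = 5, negative = 3.
Step 3: Under H0: P(positive) = 0.5, so the number of positives S ~ Bin(8, 0.5).
Step 4: Two-sided exact p-value = sum of Bin(8,0.5) probabilities at or below the observed probability = 0.726562.
Step 5: alpha = 0.1. fail to reject H0.

n_eff = 8, pos = 5, neg = 3, p = 0.726562, fail to reject H0.


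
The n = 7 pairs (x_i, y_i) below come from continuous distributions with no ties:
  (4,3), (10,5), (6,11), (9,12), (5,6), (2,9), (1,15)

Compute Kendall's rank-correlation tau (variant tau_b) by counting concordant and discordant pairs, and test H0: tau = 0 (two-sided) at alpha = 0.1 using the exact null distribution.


Step 1: Enumerate the 21 unordered pairs (i,j) with i<j and classify each by sign(x_j-x_i) * sign(y_j-y_i).
  (1,2):dx=+6,dy=+2->C; (1,3):dx=+2,dy=+8->C; (1,4):dx=+5,dy=+9->C; (1,5):dx=+1,dy=+3->C
  (1,6):dx=-2,dy=+6->D; (1,7):dx=-3,dy=+12->D; (2,3):dx=-4,dy=+6->D; (2,4):dx=-1,dy=+7->D
  (2,5):dx=-5,dy=+1->D; (2,6):dx=-8,dy=+4->D; (2,7):dx=-9,dy=+10->D; (3,4):dx=+3,dy=+1->C
  (3,5):dx=-1,dy=-5->C; (3,6):dx=-4,dy=-2->C; (3,7):dx=-5,dy=+4->D; (4,5):dx=-4,dy=-6->C
  (4,6):dx=-7,dy=-3->C; (4,7):dx=-8,dy=+3->D; (5,6):dx=-3,dy=+3->D; (5,7):dx=-4,dy=+9->D
  (6,7):dx=-1,dy=+6->D
Step 2: C = 9, D = 12, total pairs = 21.
Step 3: tau = (C - D)/(n(n-1)/2) = (9 - 12)/21 = -0.142857.
Step 4: Exact two-sided p-value (enumerate n! = 5040 permutations of y under H0): p = 0.772619.
Step 5: alpha = 0.1. fail to reject H0.

tau_b = -0.1429 (C=9, D=12), p = 0.772619, fail to reject H0.


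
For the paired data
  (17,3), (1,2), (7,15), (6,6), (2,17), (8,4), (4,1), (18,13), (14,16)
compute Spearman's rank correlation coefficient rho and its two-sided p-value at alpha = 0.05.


Step 1: Rank x and y separately (midranks; no ties here).
rank(x): 17->8, 1->1, 7->5, 6->4, 2->2, 8->6, 4->3, 18->9, 14->7
rank(y): 3->3, 2->2, 15->7, 6->5, 17->9, 4->4, 1->1, 13->6, 16->8
Step 2: d_i = R_x(i) - R_y(i); compute d_i^2.
  (8-3)^2=25, (1-2)^2=1, (5-7)^2=4, (4-5)^2=1, (2-9)^2=49, (6-4)^2=4, (3-1)^2=4, (9-6)^2=9, (7-8)^2=1
sum(d^2) = 98.
Step 3: rho = 1 - 6*98 / (9*(9^2 - 1)) = 1 - 588/720 = 0.183333.
Step 4: Under H0, t = rho * sqrt((n-2)/(1-rho^2)) = 0.4934 ~ t(7).
Step 5: Two-sided p-value from the t-distribution with 7 df = 0.636820.
Step 6: alpha = 0.05. fail to reject H0.

rho = 0.1833, p = 0.636820, fail to reject H0 at alpha = 0.05.


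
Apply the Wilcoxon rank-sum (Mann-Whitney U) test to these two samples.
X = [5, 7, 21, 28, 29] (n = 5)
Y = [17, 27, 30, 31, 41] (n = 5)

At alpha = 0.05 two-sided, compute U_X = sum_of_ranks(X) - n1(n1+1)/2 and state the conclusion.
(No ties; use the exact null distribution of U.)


Step 1: Combine and sort all 10 observations; assign midranks.
sorted (value, group): (5,X), (7,X), (17,Y), (21,X), (27,Y), (28,X), (29,X), (30,Y), (31,Y), (41,Y)
ranks: 5->1, 7->2, 17->3, 21->4, 27->5, 28->6, 29->7, 30->8, 31->9, 41->10
Step 2: Rank sum for X: R1 = 1 + 2 + 4 + 6 + 7 = 20.
Step 3: U_X = R1 - n1(n1+1)/2 = 20 - 5*6/2 = 20 - 15 = 5.
       U_Y = n1*n2 - U_X = 25 - 5 = 20.
Step 4: No ties, so the exact null distribution of U (based on enumerating the C(10,5) = 252 equally likely rank assignments) gives the two-sided p-value.
Step 5: p-value = 0.150794; compare to alpha = 0.05. fail to reject H0.

U_X = 5, p = 0.150794, fail to reject H0 at alpha = 0.05.


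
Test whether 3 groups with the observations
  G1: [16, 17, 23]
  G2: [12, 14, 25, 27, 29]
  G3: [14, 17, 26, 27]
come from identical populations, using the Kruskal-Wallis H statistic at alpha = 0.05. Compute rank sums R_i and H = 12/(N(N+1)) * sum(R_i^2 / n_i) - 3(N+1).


Step 1: Combine all N = 12 observations and assign midranks.
sorted (value, group, rank): (12,G2,1), (14,G2,2.5), (14,G3,2.5), (16,G1,4), (17,G1,5.5), (17,G3,5.5), (23,G1,7), (25,G2,8), (26,G3,9), (27,G2,10.5), (27,G3,10.5), (29,G2,12)
Step 2: Sum ranks within each group.
R_1 = 16.5 (n_1 = 3)
R_2 = 34 (n_2 = 5)
R_3 = 27.5 (n_3 = 4)
Step 3: H = 12/(N(N+1)) * sum(R_i^2/n_i) - 3(N+1)
     = 12/(12*13) * (16.5^2/3 + 34^2/5 + 27.5^2/4) - 3*13
     = 0.076923 * 511.012 - 39
     = 0.308654.
Step 4: Ties present; correction factor C = 1 - 18/(12^3 - 12) = 0.989510. Corrected H = 0.308654 / 0.989510 = 0.311926.
Step 5: Under H0, H ~ chi^2(2); p-value = 0.855591.
Step 6: alpha = 0.05. fail to reject H0.

H = 0.3119, df = 2, p = 0.855591, fail to reject H0.


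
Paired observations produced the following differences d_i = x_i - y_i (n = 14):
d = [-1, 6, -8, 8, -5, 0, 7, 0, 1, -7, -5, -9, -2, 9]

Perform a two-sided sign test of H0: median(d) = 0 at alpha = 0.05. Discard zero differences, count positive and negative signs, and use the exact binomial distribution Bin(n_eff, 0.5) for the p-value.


Step 1: Discard zero differences. Original n = 14; n_eff = number of nonzero differences = 12.
Nonzero differences (with sign): -1, +6, -8, +8, -5, +7, +1, -7, -5, -9, -2, +9
Step 2: Count signs: positive = 5, negative = 7.
Step 3: Under H0: P(positive) = 0.5, so the number of positives S ~ Bin(12, 0.5).
Step 4: Two-sided exact p-value = sum of Bin(12,0.5) probabilities at or below the observed probability = 0.774414.
Step 5: alpha = 0.05. fail to reject H0.

n_eff = 12, pos = 5, neg = 7, p = 0.774414, fail to reject H0.


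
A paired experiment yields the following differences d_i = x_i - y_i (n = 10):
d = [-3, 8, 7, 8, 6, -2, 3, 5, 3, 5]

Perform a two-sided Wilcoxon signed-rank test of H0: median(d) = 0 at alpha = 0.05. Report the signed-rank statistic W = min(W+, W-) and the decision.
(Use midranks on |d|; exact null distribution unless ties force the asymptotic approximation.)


Step 1: Drop any zero differences (none here) and take |d_i|.
|d| = [3, 8, 7, 8, 6, 2, 3, 5, 3, 5]
Step 2: Midrank |d_i| (ties get averaged ranks).
ranks: |3|->3, |8|->9.5, |7|->8, |8|->9.5, |6|->7, |2|->1, |3|->3, |5|->5.5, |3|->3, |5|->5.5
Step 3: Attach original signs; sum ranks with positive sign and with negative sign.
W+ = 9.5 + 8 + 9.5 + 7 + 3 + 5.5 + 3 + 5.5 = 51
W- = 3 + 1 = 4
(Check: W+ + W- = 55 should equal n(n+1)/2 = 55.)
Step 4: Test statistic W = min(W+, W-) = 4.
Step 5: Ties in |d|, so use the tie-corrected normal approximation.
        E[W] = n(n+1)/4 = 10*11/4 = 27.5.
        Tie groups: |d|=3 (t=3), |d|=5 (t=2), |d|=8 (t=2); sum(t^3 - t) = 36.
        Var[W] = n(n+1)(2n+1)/24 - sum(t^3-t)/48 = 2310/24 - 36/48 = 95.5.
        z = (W - E[W]) / sqrt(Var[W]) = (4 - 27.5) / 9.7724 = -2.4047.
        Two-sided p = 2*Phi(z) = 0.016184.
Step 6: alpha = 0.05. reject H0.

W+ = 51, W- = 4, W = min = 4, p = 0.016184, reject H0.


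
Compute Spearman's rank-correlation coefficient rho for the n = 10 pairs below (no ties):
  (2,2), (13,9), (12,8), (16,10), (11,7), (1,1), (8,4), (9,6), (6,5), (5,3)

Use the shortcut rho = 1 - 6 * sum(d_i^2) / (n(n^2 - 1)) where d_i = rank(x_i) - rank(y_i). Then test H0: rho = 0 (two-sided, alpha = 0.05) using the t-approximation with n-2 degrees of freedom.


Step 1: Rank x and y separately (midranks; no ties here).
rank(x): 2->2, 13->9, 12->8, 16->10, 11->7, 1->1, 8->5, 9->6, 6->4, 5->3
rank(y): 2->2, 9->9, 8->8, 10->10, 7->7, 1->1, 4->4, 6->6, 5->5, 3->3
Step 2: d_i = R_x(i) - R_y(i); compute d_i^2.
  (2-2)^2=0, (9-9)^2=0, (8-8)^2=0, (10-10)^2=0, (7-7)^2=0, (1-1)^2=0, (5-4)^2=1, (6-6)^2=0, (4-5)^2=1, (3-3)^2=0
sum(d^2) = 2.
Step 3: rho = 1 - 6*2 / (10*(10^2 - 1)) = 1 - 12/990 = 0.987879.
Step 4: Under H0, t = rho * sqrt((n-2)/(1-rho^2)) = 18.0003 ~ t(8).
Step 5: Two-sided p-value from the t-distribution with 8 df = 0.000000.
Step 6: alpha = 0.05. reject H0.

rho = 0.9879, p = 0.000000, reject H0 at alpha = 0.05.


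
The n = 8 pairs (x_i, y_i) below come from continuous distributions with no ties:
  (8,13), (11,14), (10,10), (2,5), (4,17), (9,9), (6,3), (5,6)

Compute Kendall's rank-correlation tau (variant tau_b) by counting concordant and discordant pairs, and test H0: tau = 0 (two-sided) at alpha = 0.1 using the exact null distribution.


Step 1: Enumerate the 28 unordered pairs (i,j) with i<j and classify each by sign(x_j-x_i) * sign(y_j-y_i).
  (1,2):dx=+3,dy=+1->C; (1,3):dx=+2,dy=-3->D; (1,4):dx=-6,dy=-8->C; (1,5):dx=-4,dy=+4->D
  (1,6):dx=+1,dy=-4->D; (1,7):dx=-2,dy=-10->C; (1,8):dx=-3,dy=-7->C; (2,3):dx=-1,dy=-4->C
  (2,4):dx=-9,dy=-9->C; (2,5):dx=-7,dy=+3->D; (2,6):dx=-2,dy=-5->C; (2,7):dx=-5,dy=-11->C
  (2,8):dx=-6,dy=-8->C; (3,4):dx=-8,dy=-5->C; (3,5):dx=-6,dy=+7->D; (3,6):dx=-1,dy=-1->C
  (3,7):dx=-4,dy=-7->C; (3,8):dx=-5,dy=-4->C; (4,5):dx=+2,dy=+12->C; (4,6):dx=+7,dy=+4->C
  (4,7):dx=+4,dy=-2->D; (4,8):dx=+3,dy=+1->C; (5,6):dx=+5,dy=-8->D; (5,7):dx=+2,dy=-14->D
  (5,8):dx=+1,dy=-11->D; (6,7):dx=-3,dy=-6->C; (6,8):dx=-4,dy=-3->C; (7,8):dx=-1,dy=+3->D
Step 2: C = 18, D = 10, total pairs = 28.
Step 3: tau = (C - D)/(n(n-1)/2) = (18 - 10)/28 = 0.285714.
Step 4: Exact two-sided p-value (enumerate n! = 40320 permutations of y under H0): p = 0.398760.
Step 5: alpha = 0.1. fail to reject H0.

tau_b = 0.2857 (C=18, D=10), p = 0.398760, fail to reject H0.


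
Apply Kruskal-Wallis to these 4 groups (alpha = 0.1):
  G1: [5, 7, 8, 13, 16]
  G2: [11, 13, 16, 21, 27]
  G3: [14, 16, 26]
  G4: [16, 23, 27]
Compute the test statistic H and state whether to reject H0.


Step 1: Combine all N = 16 observations and assign midranks.
sorted (value, group, rank): (5,G1,1), (7,G1,2), (8,G1,3), (11,G2,4), (13,G1,5.5), (13,G2,5.5), (14,G3,7), (16,G1,9.5), (16,G2,9.5), (16,G3,9.5), (16,G4,9.5), (21,G2,12), (23,G4,13), (26,G3,14), (27,G2,15.5), (27,G4,15.5)
Step 2: Sum ranks within each group.
R_1 = 21 (n_1 = 5)
R_2 = 46.5 (n_2 = 5)
R_3 = 30.5 (n_3 = 3)
R_4 = 38 (n_4 = 3)
Step 3: H = 12/(N(N+1)) * sum(R_i^2/n_i) - 3(N+1)
     = 12/(16*17) * (21^2/5 + 46.5^2/5 + 30.5^2/3 + 38^2/3) - 3*17
     = 0.044118 * 1312.07 - 51
     = 6.885294.
Step 4: Ties present; correction factor C = 1 - 72/(16^3 - 16) = 0.982353. Corrected H = 6.885294 / 0.982353 = 7.008982.
Step 5: Under H0, H ~ chi^2(3); p-value = 0.071612.
Step 6: alpha = 0.1. reject H0.

H = 7.0090, df = 3, p = 0.071612, reject H0.


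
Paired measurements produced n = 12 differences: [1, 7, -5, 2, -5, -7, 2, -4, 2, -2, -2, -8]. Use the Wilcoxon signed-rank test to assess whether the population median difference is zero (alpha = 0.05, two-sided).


Step 1: Drop any zero differences (none here) and take |d_i|.
|d| = [1, 7, 5, 2, 5, 7, 2, 4, 2, 2, 2, 8]
Step 2: Midrank |d_i| (ties get averaged ranks).
ranks: |1|->1, |7|->10.5, |5|->8.5, |2|->4, |5|->8.5, |7|->10.5, |2|->4, |4|->7, |2|->4, |2|->4, |2|->4, |8|->12
Step 3: Attach original signs; sum ranks with positive sign and with negative sign.
W+ = 1 + 10.5 + 4 + 4 + 4 = 23.5
W- = 8.5 + 8.5 + 10.5 + 7 + 4 + 4 + 12 = 54.5
(Check: W+ + W- = 78 should equal n(n+1)/2 = 78.)
Step 4: Test statistic W = min(W+, W-) = 23.5.
Step 5: Ties in |d|, so use the tie-corrected normal approximation.
        E[W] = n(n+1)/4 = 12*13/4 = 39.
        Tie groups: |d|=2 (t=5), |d|=5 (t=2), |d|=7 (t=2); sum(t^3 - t) = 132.
        Var[W] = n(n+1)(2n+1)/24 - sum(t^3-t)/48 = 3900/24 - 132/48 = 159.75.
        z = (W - E[W]) / sqrt(Var[W]) = (23.5 - 39) / 12.6392 = -1.2263.
        Two-sided p = 2*Phi(z) = 0.220070.
Step 6: alpha = 0.05. fail to reject H0.

W+ = 23.5, W- = 54.5, W = min = 23.5, p = 0.220070, fail to reject H0.


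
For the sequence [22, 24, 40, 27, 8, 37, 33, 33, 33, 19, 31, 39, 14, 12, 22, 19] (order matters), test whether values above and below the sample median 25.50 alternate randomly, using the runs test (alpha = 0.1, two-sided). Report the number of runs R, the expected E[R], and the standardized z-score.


Step 1: Compute median = 25.50; label A = above, B = below.
Labels in order: BBAABAAAABAABBBB  (n_A = 8, n_B = 8)
Step 2: Count runs R = 7.
Step 3: Under H0 (random ordering), E[R] = 2*n_A*n_B/(n_A+n_B) + 1 = 2*8*8/16 + 1 = 9.0000.
        Var[R] = 2*n_A*n_B*(2*n_A*n_B - n_A - n_B) / ((n_A+n_B)^2 * (n_A+n_B-1)) = 14336/3840 = 3.7333.
        SD[R] = 1.9322.
Step 4: Continuity-corrected z = (R + 0.5 - E[R]) / SD[R] = (7 + 0.5 - 9.0000) / 1.9322 = -0.7763.
Step 5: Two-sided p-value via normal approximation = 2*(1 - Phi(|z|)) = 0.437558.
Step 6: alpha = 0.1. fail to reject H0.

R = 7, z = -0.7763, p = 0.437558, fail to reject H0.


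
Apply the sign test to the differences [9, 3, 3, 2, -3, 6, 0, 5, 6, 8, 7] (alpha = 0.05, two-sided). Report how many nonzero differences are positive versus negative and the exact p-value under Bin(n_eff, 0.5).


Step 1: Discard zero differences. Original n = 11; n_eff = number of nonzero differences = 10.
Nonzero differences (with sign): +9, +3, +3, +2, -3, +6, +5, +6, +8, +7
Step 2: Count signs: positive = 9, negative = 1.
Step 3: Under H0: P(positive) = 0.5, so the number of positives S ~ Bin(10, 0.5).
Step 4: Two-sided exact p-value = sum of Bin(10,0.5) probabilities at or below the observed probability = 0.021484.
Step 5: alpha = 0.05. reject H0.

n_eff = 10, pos = 9, neg = 1, p = 0.021484, reject H0.


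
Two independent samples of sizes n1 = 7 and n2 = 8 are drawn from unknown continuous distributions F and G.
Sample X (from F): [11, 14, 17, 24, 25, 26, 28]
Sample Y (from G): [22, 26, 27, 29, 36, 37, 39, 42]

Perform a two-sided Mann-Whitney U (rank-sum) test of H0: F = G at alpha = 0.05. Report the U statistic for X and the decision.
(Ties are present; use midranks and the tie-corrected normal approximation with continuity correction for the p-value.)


Step 1: Combine and sort all 15 observations; assign midranks.
sorted (value, group): (11,X), (14,X), (17,X), (22,Y), (24,X), (25,X), (26,X), (26,Y), (27,Y), (28,X), (29,Y), (36,Y), (37,Y), (39,Y), (42,Y)
ranks: 11->1, 14->2, 17->3, 22->4, 24->5, 25->6, 26->7.5, 26->7.5, 27->9, 28->10, 29->11, 36->12, 37->13, 39->14, 42->15
Step 2: Rank sum for X: R1 = 1 + 2 + 3 + 5 + 6 + 7.5 + 10 = 34.5.
Step 3: U_X = R1 - n1(n1+1)/2 = 34.5 - 7*8/2 = 34.5 - 28 = 6.5.
       U_Y = n1*n2 - U_X = 56 - 6.5 = 49.5.
Step 4: Ties are present, so use the tie-corrected normal approximation (with continuity correction) for the p-value.
Step 5: p-value = 0.014997; compare to alpha = 0.05. reject H0.

U_X = 6.5, p = 0.014997, reject H0 at alpha = 0.05.


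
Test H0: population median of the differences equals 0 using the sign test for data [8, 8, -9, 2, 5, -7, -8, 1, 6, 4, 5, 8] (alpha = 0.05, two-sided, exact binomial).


Step 1: Discard zero differences. Original n = 12; n_eff = number of nonzero differences = 12.
Nonzero differences (with sign): +8, +8, -9, +2, +5, -7, -8, +1, +6, +4, +5, +8
Step 2: Count signs: positive = 9, negative = 3.
Step 3: Under H0: P(positive) = 0.5, so the number of positives S ~ Bin(12, 0.5).
Step 4: Two-sided exact p-value = sum of Bin(12,0.5) probabilities at or below the observed probability = 0.145996.
Step 5: alpha = 0.05. fail to reject H0.

n_eff = 12, pos = 9, neg = 3, p = 0.145996, fail to reject H0.


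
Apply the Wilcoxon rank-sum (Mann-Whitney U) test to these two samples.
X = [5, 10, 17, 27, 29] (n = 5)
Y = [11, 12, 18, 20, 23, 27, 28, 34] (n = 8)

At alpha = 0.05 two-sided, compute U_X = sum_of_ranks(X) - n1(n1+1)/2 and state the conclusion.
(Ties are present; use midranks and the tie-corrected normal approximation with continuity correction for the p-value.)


Step 1: Combine and sort all 13 observations; assign midranks.
sorted (value, group): (5,X), (10,X), (11,Y), (12,Y), (17,X), (18,Y), (20,Y), (23,Y), (27,X), (27,Y), (28,Y), (29,X), (34,Y)
ranks: 5->1, 10->2, 11->3, 12->4, 17->5, 18->6, 20->7, 23->8, 27->9.5, 27->9.5, 28->11, 29->12, 34->13
Step 2: Rank sum for X: R1 = 1 + 2 + 5 + 9.5 + 12 = 29.5.
Step 3: U_X = R1 - n1(n1+1)/2 = 29.5 - 5*6/2 = 29.5 - 15 = 14.5.
       U_Y = n1*n2 - U_X = 40 - 14.5 = 25.5.
Step 4: Ties are present, so use the tie-corrected normal approximation (with continuity correction) for the p-value.
Step 5: p-value = 0.463600; compare to alpha = 0.05. fail to reject H0.

U_X = 14.5, p = 0.463600, fail to reject H0 at alpha = 0.05.


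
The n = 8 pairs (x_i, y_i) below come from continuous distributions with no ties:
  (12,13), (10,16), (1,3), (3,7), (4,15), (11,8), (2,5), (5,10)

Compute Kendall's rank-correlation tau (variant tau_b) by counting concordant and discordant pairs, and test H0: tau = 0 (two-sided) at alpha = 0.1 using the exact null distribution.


Step 1: Enumerate the 28 unordered pairs (i,j) with i<j and classify each by sign(x_j-x_i) * sign(y_j-y_i).
  (1,2):dx=-2,dy=+3->D; (1,3):dx=-11,dy=-10->C; (1,4):dx=-9,dy=-6->C; (1,5):dx=-8,dy=+2->D
  (1,6):dx=-1,dy=-5->C; (1,7):dx=-10,dy=-8->C; (1,8):dx=-7,dy=-3->C; (2,3):dx=-9,dy=-13->C
  (2,4):dx=-7,dy=-9->C; (2,5):dx=-6,dy=-1->C; (2,6):dx=+1,dy=-8->D; (2,7):dx=-8,dy=-11->C
  (2,8):dx=-5,dy=-6->C; (3,4):dx=+2,dy=+4->C; (3,5):dx=+3,dy=+12->C; (3,6):dx=+10,dy=+5->C
  (3,7):dx=+1,dy=+2->C; (3,8):dx=+4,dy=+7->C; (4,5):dx=+1,dy=+8->C; (4,6):dx=+8,dy=+1->C
  (4,7):dx=-1,dy=-2->C; (4,8):dx=+2,dy=+3->C; (5,6):dx=+7,dy=-7->D; (5,7):dx=-2,dy=-10->C
  (5,8):dx=+1,dy=-5->D; (6,7):dx=-9,dy=-3->C; (6,8):dx=-6,dy=+2->D; (7,8):dx=+3,dy=+5->C
Step 2: C = 22, D = 6, total pairs = 28.
Step 3: tau = (C - D)/(n(n-1)/2) = (22 - 6)/28 = 0.571429.
Step 4: Exact two-sided p-value (enumerate n! = 40320 permutations of y under H0): p = 0.061012.
Step 5: alpha = 0.1. reject H0.

tau_b = 0.5714 (C=22, D=6), p = 0.061012, reject H0.


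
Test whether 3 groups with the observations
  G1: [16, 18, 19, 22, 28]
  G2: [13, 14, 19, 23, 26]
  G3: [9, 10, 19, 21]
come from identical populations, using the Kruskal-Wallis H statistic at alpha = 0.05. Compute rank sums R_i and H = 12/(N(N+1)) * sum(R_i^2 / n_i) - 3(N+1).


Step 1: Combine all N = 14 observations and assign midranks.
sorted (value, group, rank): (9,G3,1), (10,G3,2), (13,G2,3), (14,G2,4), (16,G1,5), (18,G1,6), (19,G1,8), (19,G2,8), (19,G3,8), (21,G3,10), (22,G1,11), (23,G2,12), (26,G2,13), (28,G1,14)
Step 2: Sum ranks within each group.
R_1 = 44 (n_1 = 5)
R_2 = 40 (n_2 = 5)
R_3 = 21 (n_3 = 4)
Step 3: H = 12/(N(N+1)) * sum(R_i^2/n_i) - 3(N+1)
     = 12/(14*15) * (44^2/5 + 40^2/5 + 21^2/4) - 3*15
     = 0.057143 * 817.45 - 45
     = 1.711429.
Step 4: Ties present; correction factor C = 1 - 24/(14^3 - 14) = 0.991209. Corrected H = 1.711429 / 0.991209 = 1.726608.
Step 5: Under H0, H ~ chi^2(2); p-value = 0.421766.
Step 6: alpha = 0.05. fail to reject H0.

H = 1.7266, df = 2, p = 0.421766, fail to reject H0.


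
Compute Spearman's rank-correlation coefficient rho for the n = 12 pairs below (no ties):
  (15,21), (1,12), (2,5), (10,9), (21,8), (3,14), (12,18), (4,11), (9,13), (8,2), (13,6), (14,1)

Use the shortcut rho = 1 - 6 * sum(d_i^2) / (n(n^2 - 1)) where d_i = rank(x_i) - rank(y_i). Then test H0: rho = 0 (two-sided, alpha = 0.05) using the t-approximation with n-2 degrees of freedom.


Step 1: Rank x and y separately (midranks; no ties here).
rank(x): 15->11, 1->1, 2->2, 10->7, 21->12, 3->3, 12->8, 4->4, 9->6, 8->5, 13->9, 14->10
rank(y): 21->12, 12->8, 5->3, 9->6, 8->5, 14->10, 18->11, 11->7, 13->9, 2->2, 6->4, 1->1
Step 2: d_i = R_x(i) - R_y(i); compute d_i^2.
  (11-12)^2=1, (1-8)^2=49, (2-3)^2=1, (7-6)^2=1, (12-5)^2=49, (3-10)^2=49, (8-11)^2=9, (4-7)^2=9, (6-9)^2=9, (5-2)^2=9, (9-4)^2=25, (10-1)^2=81
sum(d^2) = 292.
Step 3: rho = 1 - 6*292 / (12*(12^2 - 1)) = 1 - 1752/1716 = -0.020979.
Step 4: Under H0, t = rho * sqrt((n-2)/(1-rho^2)) = -0.0664 ~ t(10).
Step 5: Two-sided p-value from the t-distribution with 10 df = 0.948402.
Step 6: alpha = 0.05. fail to reject H0.

rho = -0.0210, p = 0.948402, fail to reject H0 at alpha = 0.05.


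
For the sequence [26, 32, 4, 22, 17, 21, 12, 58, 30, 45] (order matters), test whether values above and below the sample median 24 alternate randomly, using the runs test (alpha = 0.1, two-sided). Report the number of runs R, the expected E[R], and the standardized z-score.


Step 1: Compute median = 24; label A = above, B = below.
Labels in order: AABBBBBAAA  (n_A = 5, n_B = 5)
Step 2: Count runs R = 3.
Step 3: Under H0 (random ordering), E[R] = 2*n_A*n_B/(n_A+n_B) + 1 = 2*5*5/10 + 1 = 6.0000.
        Var[R] = 2*n_A*n_B*(2*n_A*n_B - n_A - n_B) / ((n_A+n_B)^2 * (n_A+n_B-1)) = 2000/900 = 2.2222.
        SD[R] = 1.4907.
Step 4: Continuity-corrected z = (R + 0.5 - E[R]) / SD[R] = (3 + 0.5 - 6.0000) / 1.4907 = -1.6771.
Step 5: Two-sided p-value via normal approximation = 2*(1 - Phi(|z|)) = 0.093533.
Step 6: alpha = 0.1. reject H0.

R = 3, z = -1.6771, p = 0.093533, reject H0.


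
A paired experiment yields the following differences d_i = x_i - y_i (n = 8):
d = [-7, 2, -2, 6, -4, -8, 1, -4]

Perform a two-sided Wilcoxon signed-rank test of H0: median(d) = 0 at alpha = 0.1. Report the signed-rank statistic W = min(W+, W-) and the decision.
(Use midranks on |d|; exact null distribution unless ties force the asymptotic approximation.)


Step 1: Drop any zero differences (none here) and take |d_i|.
|d| = [7, 2, 2, 6, 4, 8, 1, 4]
Step 2: Midrank |d_i| (ties get averaged ranks).
ranks: |7|->7, |2|->2.5, |2|->2.5, |6|->6, |4|->4.5, |8|->8, |1|->1, |4|->4.5
Step 3: Attach original signs; sum ranks with positive sign and with negative sign.
W+ = 2.5 + 6 + 1 = 9.5
W- = 7 + 2.5 + 4.5 + 8 + 4.5 = 26.5
(Check: W+ + W- = 36 should equal n(n+1)/2 = 36.)
Step 4: Test statistic W = min(W+, W-) = 9.5.
Step 5: Ties in |d|, so use the tie-corrected normal approximation.
        E[W] = n(n+1)/4 = 8*9/4 = 18.
        Tie groups: |d|=2 (t=2), |d|=4 (t=2); sum(t^3 - t) = 12.
        Var[W] = n(n+1)(2n+1)/24 - sum(t^3-t)/48 = 1224/24 - 12/48 = 50.75.
        z = (W - E[W]) / sqrt(Var[W]) = (9.5 - 18) / 7.1239 = -1.1932.
        Two-sided p = 2*Phi(z) = 0.232804.
Step 6: alpha = 0.1. fail to reject H0.

W+ = 9.5, W- = 26.5, W = min = 9.5, p = 0.232804, fail to reject H0.


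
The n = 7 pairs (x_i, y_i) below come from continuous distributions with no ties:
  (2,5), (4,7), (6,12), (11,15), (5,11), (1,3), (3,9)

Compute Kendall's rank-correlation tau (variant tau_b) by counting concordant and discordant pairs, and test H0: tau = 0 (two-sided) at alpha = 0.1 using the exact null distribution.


Step 1: Enumerate the 21 unordered pairs (i,j) with i<j and classify each by sign(x_j-x_i) * sign(y_j-y_i).
  (1,2):dx=+2,dy=+2->C; (1,3):dx=+4,dy=+7->C; (1,4):dx=+9,dy=+10->C; (1,5):dx=+3,dy=+6->C
  (1,6):dx=-1,dy=-2->C; (1,7):dx=+1,dy=+4->C; (2,3):dx=+2,dy=+5->C; (2,4):dx=+7,dy=+8->C
  (2,5):dx=+1,dy=+4->C; (2,6):dx=-3,dy=-4->C; (2,7):dx=-1,dy=+2->D; (3,4):dx=+5,dy=+3->C
  (3,5):dx=-1,dy=-1->C; (3,6):dx=-5,dy=-9->C; (3,7):dx=-3,dy=-3->C; (4,5):dx=-6,dy=-4->C
  (4,6):dx=-10,dy=-12->C; (4,7):dx=-8,dy=-6->C; (5,6):dx=-4,dy=-8->C; (5,7):dx=-2,dy=-2->C
  (6,7):dx=+2,dy=+6->C
Step 2: C = 20, D = 1, total pairs = 21.
Step 3: tau = (C - D)/(n(n-1)/2) = (20 - 1)/21 = 0.904762.
Step 4: Exact two-sided p-value (enumerate n! = 5040 permutations of y under H0): p = 0.002778.
Step 5: alpha = 0.1. reject H0.

tau_b = 0.9048 (C=20, D=1), p = 0.002778, reject H0.


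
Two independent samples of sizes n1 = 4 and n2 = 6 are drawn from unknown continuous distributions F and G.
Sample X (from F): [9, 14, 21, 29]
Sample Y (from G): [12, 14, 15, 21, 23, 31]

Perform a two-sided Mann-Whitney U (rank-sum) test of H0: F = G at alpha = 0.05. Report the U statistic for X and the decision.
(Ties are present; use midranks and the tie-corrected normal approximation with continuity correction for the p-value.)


Step 1: Combine and sort all 10 observations; assign midranks.
sorted (value, group): (9,X), (12,Y), (14,X), (14,Y), (15,Y), (21,X), (21,Y), (23,Y), (29,X), (31,Y)
ranks: 9->1, 12->2, 14->3.5, 14->3.5, 15->5, 21->6.5, 21->6.5, 23->8, 29->9, 31->10
Step 2: Rank sum for X: R1 = 1 + 3.5 + 6.5 + 9 = 20.
Step 3: U_X = R1 - n1(n1+1)/2 = 20 - 4*5/2 = 20 - 10 = 10.
       U_Y = n1*n2 - U_X = 24 - 10 = 14.
Step 4: Ties are present, so use the tie-corrected normal approximation (with continuity correction) for the p-value.
Step 5: p-value = 0.747637; compare to alpha = 0.05. fail to reject H0.

U_X = 10, p = 0.747637, fail to reject H0 at alpha = 0.05.


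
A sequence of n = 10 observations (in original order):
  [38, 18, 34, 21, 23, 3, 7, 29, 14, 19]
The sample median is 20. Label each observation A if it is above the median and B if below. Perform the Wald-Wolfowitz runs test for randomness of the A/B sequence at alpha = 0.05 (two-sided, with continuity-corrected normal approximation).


Step 1: Compute median = 20; label A = above, B = below.
Labels in order: ABAAABBABB  (n_A = 5, n_B = 5)
Step 2: Count runs R = 6.
Step 3: Under H0 (random ordering), E[R] = 2*n_A*n_B/(n_A+n_B) + 1 = 2*5*5/10 + 1 = 6.0000.
        Var[R] = 2*n_A*n_B*(2*n_A*n_B - n_A - n_B) / ((n_A+n_B)^2 * (n_A+n_B-1)) = 2000/900 = 2.2222.
        SD[R] = 1.4907.
Step 4: R = E[R], so z = 0 with no continuity correction.
Step 5: Two-sided p-value via normal approximation = 2*(1 - Phi(|z|)) = 1.000000.
Step 6: alpha = 0.05. fail to reject H0.

R = 6, z = 0.0000, p = 1.000000, fail to reject H0.


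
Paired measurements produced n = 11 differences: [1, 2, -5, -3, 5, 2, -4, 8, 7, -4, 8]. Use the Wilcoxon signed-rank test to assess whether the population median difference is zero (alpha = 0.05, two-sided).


Step 1: Drop any zero differences (none here) and take |d_i|.
|d| = [1, 2, 5, 3, 5, 2, 4, 8, 7, 4, 8]
Step 2: Midrank |d_i| (ties get averaged ranks).
ranks: |1|->1, |2|->2.5, |5|->7.5, |3|->4, |5|->7.5, |2|->2.5, |4|->5.5, |8|->10.5, |7|->9, |4|->5.5, |8|->10.5
Step 3: Attach original signs; sum ranks with positive sign and with negative sign.
W+ = 1 + 2.5 + 7.5 + 2.5 + 10.5 + 9 + 10.5 = 43.5
W- = 7.5 + 4 + 5.5 + 5.5 = 22.5
(Check: W+ + W- = 66 should equal n(n+1)/2 = 66.)
Step 4: Test statistic W = min(W+, W-) = 22.5.
Step 5: Ties in |d|, so use the tie-corrected normal approximation.
        E[W] = n(n+1)/4 = 11*12/4 = 33.
        Tie groups: |d|=2 (t=2), |d|=4 (t=2), |d|=5 (t=2), |d|=8 (t=2); sum(t^3 - t) = 24.
        Var[W] = n(n+1)(2n+1)/24 - sum(t^3-t)/48 = 3036/24 - 24/48 = 126.
        z = (W - E[W]) / sqrt(Var[W]) = (22.5 - 33) / 11.2250 = -0.9354.
        Two-sided p = 2*Phi(z) = 0.349575.
Step 6: alpha = 0.05. fail to reject H0.

W+ = 43.5, W- = 22.5, W = min = 22.5, p = 0.349575, fail to reject H0.


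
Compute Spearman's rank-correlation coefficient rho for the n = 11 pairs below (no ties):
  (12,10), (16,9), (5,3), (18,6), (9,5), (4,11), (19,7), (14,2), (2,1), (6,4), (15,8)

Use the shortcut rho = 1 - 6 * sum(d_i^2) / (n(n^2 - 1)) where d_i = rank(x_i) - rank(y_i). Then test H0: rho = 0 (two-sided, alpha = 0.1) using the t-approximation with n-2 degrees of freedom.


Step 1: Rank x and y separately (midranks; no ties here).
rank(x): 12->6, 16->9, 5->3, 18->10, 9->5, 4->2, 19->11, 14->7, 2->1, 6->4, 15->8
rank(y): 10->10, 9->9, 3->3, 6->6, 5->5, 11->11, 7->7, 2->2, 1->1, 4->4, 8->8
Step 2: d_i = R_x(i) - R_y(i); compute d_i^2.
  (6-10)^2=16, (9-9)^2=0, (3-3)^2=0, (10-6)^2=16, (5-5)^2=0, (2-11)^2=81, (11-7)^2=16, (7-2)^2=25, (1-1)^2=0, (4-4)^2=0, (8-8)^2=0
sum(d^2) = 154.
Step 3: rho = 1 - 6*154 / (11*(11^2 - 1)) = 1 - 924/1320 = 0.300000.
Step 4: Under H0, t = rho * sqrt((n-2)/(1-rho^2)) = 0.9435 ~ t(9).
Step 5: Two-sided p-value from the t-distribution with 9 df = 0.370083.
Step 6: alpha = 0.1. fail to reject H0.

rho = 0.3000, p = 0.370083, fail to reject H0 at alpha = 0.1.


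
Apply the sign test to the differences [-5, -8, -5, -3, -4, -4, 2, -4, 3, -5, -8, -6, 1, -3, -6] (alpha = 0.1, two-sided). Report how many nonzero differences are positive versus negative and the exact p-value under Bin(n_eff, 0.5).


Step 1: Discard zero differences. Original n = 15; n_eff = number of nonzero differences = 15.
Nonzero differences (with sign): -5, -8, -5, -3, -4, -4, +2, -4, +3, -5, -8, -6, +1, -3, -6
Step 2: Count signs: positive = 3, negative = 12.
Step 3: Under H0: P(positive) = 0.5, so the number of positives S ~ Bin(15, 0.5).
Step 4: Two-sided exact p-value = sum of Bin(15,0.5) probabilities at or below the observed probability = 0.035156.
Step 5: alpha = 0.1. reject H0.

n_eff = 15, pos = 3, neg = 12, p = 0.035156, reject H0.


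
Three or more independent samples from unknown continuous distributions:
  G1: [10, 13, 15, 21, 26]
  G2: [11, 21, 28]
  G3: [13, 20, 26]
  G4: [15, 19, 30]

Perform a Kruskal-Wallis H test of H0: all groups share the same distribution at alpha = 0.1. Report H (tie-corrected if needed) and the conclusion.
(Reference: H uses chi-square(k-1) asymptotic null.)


Step 1: Combine all N = 14 observations and assign midranks.
sorted (value, group, rank): (10,G1,1), (11,G2,2), (13,G1,3.5), (13,G3,3.5), (15,G1,5.5), (15,G4,5.5), (19,G4,7), (20,G3,8), (21,G1,9.5), (21,G2,9.5), (26,G1,11.5), (26,G3,11.5), (28,G2,13), (30,G4,14)
Step 2: Sum ranks within each group.
R_1 = 31 (n_1 = 5)
R_2 = 24.5 (n_2 = 3)
R_3 = 23 (n_3 = 3)
R_4 = 26.5 (n_4 = 3)
Step 3: H = 12/(N(N+1)) * sum(R_i^2/n_i) - 3(N+1)
     = 12/(14*15) * (31^2/5 + 24.5^2/3 + 23^2/3 + 26.5^2/3) - 3*15
     = 0.057143 * 802.7 - 45
     = 0.868571.
Step 4: Ties present; correction factor C = 1 - 24/(14^3 - 14) = 0.991209. Corrected H = 0.868571 / 0.991209 = 0.876275.
Step 5: Under H0, H ~ chi^2(3); p-value = 0.831149.
Step 6: alpha = 0.1. fail to reject H0.

H = 0.8763, df = 3, p = 0.831149, fail to reject H0.


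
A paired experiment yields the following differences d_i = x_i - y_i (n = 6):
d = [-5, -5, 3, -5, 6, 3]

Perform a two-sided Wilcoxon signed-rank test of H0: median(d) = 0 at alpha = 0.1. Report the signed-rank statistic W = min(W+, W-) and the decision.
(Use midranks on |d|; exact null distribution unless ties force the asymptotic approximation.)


Step 1: Drop any zero differences (none here) and take |d_i|.
|d| = [5, 5, 3, 5, 6, 3]
Step 2: Midrank |d_i| (ties get averaged ranks).
ranks: |5|->4, |5|->4, |3|->1.5, |5|->4, |6|->6, |3|->1.5
Step 3: Attach original signs; sum ranks with positive sign and with negative sign.
W+ = 1.5 + 6 + 1.5 = 9
W- = 4 + 4 + 4 = 12
(Check: W+ + W- = 21 should equal n(n+1)/2 = 21.)
Step 4: Test statistic W = min(W+, W-) = 9.
Step 5: Ties in |d|, so use the tie-corrected normal approximation.
        E[W] = n(n+1)/4 = 6*7/4 = 10.5.
        Tie groups: |d|=3 (t=2), |d|=5 (t=3); sum(t^3 - t) = 30.
        Var[W] = n(n+1)(2n+1)/24 - sum(t^3-t)/48 = 546/24 - 30/48 = 22.125.
        z = (W - E[W]) / sqrt(Var[W]) = (9 - 10.5) / 4.7037 = -0.3189.
        Two-sided p = 2*Phi(z) = 0.749805.
Step 6: alpha = 0.1. fail to reject H0.

W+ = 9, W- = 12, W = min = 9, p = 0.749805, fail to reject H0.
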